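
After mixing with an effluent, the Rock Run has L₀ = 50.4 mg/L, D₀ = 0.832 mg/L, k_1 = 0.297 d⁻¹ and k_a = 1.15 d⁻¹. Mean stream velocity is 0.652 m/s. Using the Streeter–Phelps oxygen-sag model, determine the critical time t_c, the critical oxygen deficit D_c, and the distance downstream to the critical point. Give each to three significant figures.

With k_a/k_1 = 3.872 and 1 − D₀(k_a−k_1)/(k_1 L₀) = 0.9526,
t_c = ln(3.872 × 0.9526) / (1.15 − 0.297) = ln(3.688) / 0.8530 = 1.305/0.8530 = 1.530 d.
L(t_c) = L₀ e^(−k_1 t_c) = 50.4 × 0.6348 = 31.99 mg/L, and at the critical point k_a D_c = k_1 L, so D_c = (0.297/1.15) × 31.99 = 8.263 mg/L.
x_c = v t_c = 0.652 m/s × 1.530 d × 86400 s/d = 86200 m ≈ 86.2 km.

t_c ≈ 1.53 d; D_c ≈ 8.26 mg/L; x_c ≈ 86.2 km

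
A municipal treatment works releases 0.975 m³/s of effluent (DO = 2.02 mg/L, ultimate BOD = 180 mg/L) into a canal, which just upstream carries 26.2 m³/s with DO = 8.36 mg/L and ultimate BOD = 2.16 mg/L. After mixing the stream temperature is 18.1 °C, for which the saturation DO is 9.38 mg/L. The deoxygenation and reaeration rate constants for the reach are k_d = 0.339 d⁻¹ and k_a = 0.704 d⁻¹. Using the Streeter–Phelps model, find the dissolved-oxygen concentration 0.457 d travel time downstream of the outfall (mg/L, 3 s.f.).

Mixed DO = (26.2×8.36 + 0.975×2.02)/(26.2+0.975) = 221.0/27.18 = 8.133 mg/L.
Mixed L₀ = (26.2×2.16 + 0.975×180)/(27.18) = 232.1/27.18 = 8.541 mg/L.
Initial deficit D₀ = C_s − DO₀ = 9.38 − 8.133 = 1.247 mg/L.
D(0.457) = [0.339×8.541/(0.704−0.339)](e^(−0.339×0.457) − e^(−0.704×0.457)) + 1.247 e^(−0.704×0.457)
= 7.932 × (0.8565 − 0.7249) + 1.247 × 0.7249 = 1.948 mg/L.
DO = 9.38 − 1.948 = 7.432 mg/L.

DO ≈ 7.43 mg/L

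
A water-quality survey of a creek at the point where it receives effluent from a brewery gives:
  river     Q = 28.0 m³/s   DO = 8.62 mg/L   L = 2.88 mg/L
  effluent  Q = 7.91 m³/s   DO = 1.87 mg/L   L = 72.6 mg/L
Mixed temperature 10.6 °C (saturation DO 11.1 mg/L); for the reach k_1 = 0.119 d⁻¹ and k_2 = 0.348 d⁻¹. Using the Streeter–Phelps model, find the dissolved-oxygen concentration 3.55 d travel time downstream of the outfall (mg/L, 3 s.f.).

Mixed DO = (28.0×8.62 + 7.91×1.87)/(28.0+7.91) = 256.2/35.91 = 7.133 mg/L.
Mixed L₀ = (28.0×2.88 + 7.91×72.6)/(35.91) = 654.9/35.91 = 18.24 mg/L.
Initial deficit D₀ = C_s − DO₀ = 11.1 − 7.133 = 3.967 mg/L.
D(3.55) = [0.119×18.24/(0.348−0.119)](e^(−0.119×3.55) − e^(−0.348×3.55)) + 3.967 e^(−0.348×3.55)
= 9.477 × (0.6554 − 0.2907) + 3.967 × 0.2907 = 4.610 mg/L.
DO = 11.1 − 4.610 = 6.490 mg/L.

DO ≈ 6.49 mg/L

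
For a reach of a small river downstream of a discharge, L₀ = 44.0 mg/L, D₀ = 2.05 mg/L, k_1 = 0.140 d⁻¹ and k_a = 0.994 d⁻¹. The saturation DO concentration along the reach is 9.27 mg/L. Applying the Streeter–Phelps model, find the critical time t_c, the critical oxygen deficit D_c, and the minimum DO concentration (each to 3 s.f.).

t_c ≈ 1.90 d; D_c ≈ 4.75 mg/L; min DO ≈ 4.52 mg/L

t_c = [1/(k_a−k_1)] ln[(k_a/k_1)(1 − D₀(k_a−k_1)/(k_1 L₀))]
= [1/(0.994−0.140)] ln[(0.994/0.140)(1 − 2.05×0.8540/(0.140×44.0))]
= (1/0.8540) ln[7.100 × 0.7158] = 1.171 × ln(5.082) = 1.171 × 1.626 = 1.904 d.
L(t_c) = L₀ e^(−k_1 t_c) = 44.0 × 0.7660 = 33.71 mg/L, and at the critical point k_a D_c = k_1 L, so D_c = (0.140/0.994) × 33.71 = 4.747 mg/L.
Minimum DO = C_s − D_c = 9.27 − 4.747 = 4.523 mg/L.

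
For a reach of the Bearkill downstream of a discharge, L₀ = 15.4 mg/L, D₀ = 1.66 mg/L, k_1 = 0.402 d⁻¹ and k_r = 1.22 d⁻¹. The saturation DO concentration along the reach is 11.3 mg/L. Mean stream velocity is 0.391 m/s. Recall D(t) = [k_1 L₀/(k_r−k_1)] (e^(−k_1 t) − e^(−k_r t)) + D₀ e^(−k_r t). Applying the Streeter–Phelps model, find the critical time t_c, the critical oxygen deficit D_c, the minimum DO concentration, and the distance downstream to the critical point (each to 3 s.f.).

At the critical point dD/dt = 0, so k_1 L₀ e^(−k_1 t) = k_r D. Substituting D(t) from the Streeter–Phelps equation and solving for t gives
t_c = ln[(k_r/k_1)(1 − D₀(k_r−k_1)/(k_1 L₀))] / (k_r−k_1).
Here k_r−k_1 = 0.8180 d⁻¹ and 1 − D₀(k_r−k_1)/(k_1 L₀) = 1 − 1.66×0.8180/(0.402×15.4) = 0.7807, so
t_c = ln(3.035 × 0.7807) / 0.8180 = 0.8625 / 0.8180 = 1.054 d.
L(t_c) = L₀ e^(−k_1 t_c) = 15.4 × 0.6545 = 10.08 mg/L, and at the critical point k_r D_c = k_1 L, so D_c = (0.402/1.22) × 10.08 = 3.321 mg/L.
Minimum DO = C_s − D_c = 11.3 − 3.321 = 7.979 mg/L.
x_c = v t_c = 0.391 m/s × 1.054 d × 86400 s/d = 35620 m ≈ 35.6 km.

t_c ≈ 1.05 d; D_c ≈ 3.32 mg/L; min DO ≈ 7.98 mg/L; x_c ≈ 35.6 km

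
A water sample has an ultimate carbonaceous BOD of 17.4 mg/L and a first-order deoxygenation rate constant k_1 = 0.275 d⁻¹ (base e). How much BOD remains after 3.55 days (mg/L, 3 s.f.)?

L_t = L₀ e^(−k_1 t) = 17.4 × e^(−0.275×3.55) = 17.4 × 0.3767 = 6.555 mg/L.

L ≈ 6.55 mg/L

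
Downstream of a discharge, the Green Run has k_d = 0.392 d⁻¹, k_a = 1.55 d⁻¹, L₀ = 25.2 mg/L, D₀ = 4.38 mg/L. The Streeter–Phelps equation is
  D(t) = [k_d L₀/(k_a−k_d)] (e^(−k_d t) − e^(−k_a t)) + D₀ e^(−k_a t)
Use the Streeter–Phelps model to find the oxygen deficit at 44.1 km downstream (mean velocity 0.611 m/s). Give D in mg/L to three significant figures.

Travel time t = x/v = 44.1 km / (0.611 m/s) = 44100 m / 0.611 m/s = 72180 s = 0.8354 d.
k_d L₀/(k_a−k_d) = 0.392×25.2/(1.55−0.392) = 9.878/1.158 = 8.531 mg/L.
e^(−k_d t) = e^(−0.392×0.8354) = 0.7207; e^(−k_a t) = e^(−1.55×0.8354) = 0.2739.
D = 8.531 × (0.7207 − 0.2739) + 4.38 × 0.2739 = 3.811 + 1.200 = 5.011 mg/L.

D ≈ 5.01 mg/L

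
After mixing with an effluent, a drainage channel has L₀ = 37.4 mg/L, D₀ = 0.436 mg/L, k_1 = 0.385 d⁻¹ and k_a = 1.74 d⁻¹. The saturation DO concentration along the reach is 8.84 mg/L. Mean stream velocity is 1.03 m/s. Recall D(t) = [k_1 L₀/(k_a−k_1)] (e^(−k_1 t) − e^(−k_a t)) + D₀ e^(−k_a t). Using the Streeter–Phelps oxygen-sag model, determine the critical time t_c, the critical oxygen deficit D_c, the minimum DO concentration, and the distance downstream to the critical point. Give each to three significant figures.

t_c = [1/(k_a−k_1)] ln[(k_a/k_1)(1 − D₀(k_a−k_1)/(k_1 L₀))]
= [1/(1.74−0.385)] ln[(1.74/0.385)(1 − 0.436×1.355/(0.385×37.4))]
= (1/1.355) ln[4.519 × 0.9590] = 0.7380 × ln(4.334) = 0.7380 × 1.467 = 1.082 d.
D_c = (k_1/k_a) L₀ e^(−k_1 t_c) = (0.385/1.74) × 37.4 × e^(−0.385×1.082) = 0.2213 × 37.4 × 0.6592 = 5.455 mg/L.
Minimum DO = C_s − D_c = 8.84 − 5.455 = 3.385 mg/L.
x_c = v t_c = 1.03 m/s × 1.082 d × 86400 s/d = 96320 m ≈ 96.3 km.

t_c ≈ 1.08 d; D_c ≈ 5.46 mg/L; min DO ≈ 3.38 mg/L; x_c ≈ 96.3 km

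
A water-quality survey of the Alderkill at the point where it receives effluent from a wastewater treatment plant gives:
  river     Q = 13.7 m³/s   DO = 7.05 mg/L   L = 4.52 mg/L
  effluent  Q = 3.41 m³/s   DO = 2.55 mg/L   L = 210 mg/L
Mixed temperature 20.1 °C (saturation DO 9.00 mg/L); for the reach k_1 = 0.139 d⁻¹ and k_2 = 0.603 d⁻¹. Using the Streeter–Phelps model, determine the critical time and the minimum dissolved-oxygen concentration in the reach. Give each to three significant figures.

t_c ≈ 2.66 d; minimum DO ≈ 1.76 mg/L

Mixed DO = (13.7×7.05 + 3.41×2.55)/(13.7+3.41) = 105.3/17.11 = 6.153 mg/L.
Mixed L₀ = (13.7×4.52 + 3.41×210)/(17.11) = 778.0/17.11 = 45.47 mg/L.
Initial deficit D₀ = C_s − DO₀ = 9.00 − 6.153 = 2.847 mg/L.
t_c = (1/0.4640) ln[(0.603/0.139)(1 − 2.847×0.4640/(0.139×45.47))] = 2.155 × ln(3.432) = 2.657 d.
D_c = (0.139/0.603) × 45.47 × e^(−0.139×2.657) = 0.2305 × 45.47 × 0.6912 = 7.245 mg/L.
Minimum DO = 9.00 − 7.245 = 1.755 mg/L.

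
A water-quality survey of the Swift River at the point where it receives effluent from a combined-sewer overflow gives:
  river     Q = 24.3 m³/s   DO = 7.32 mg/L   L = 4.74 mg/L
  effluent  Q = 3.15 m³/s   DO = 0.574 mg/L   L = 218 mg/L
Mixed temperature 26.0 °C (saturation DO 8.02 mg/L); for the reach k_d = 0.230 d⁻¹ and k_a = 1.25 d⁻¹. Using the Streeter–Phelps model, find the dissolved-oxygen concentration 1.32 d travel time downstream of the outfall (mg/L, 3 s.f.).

Mixed DO = (24.3×7.32 + 3.15×0.574)/(24.3+3.15) = 179.7/27.45 = 6.546 mg/L.
Mixed L₀ = (24.3×4.74 + 3.15×218)/(27.45) = 801.9/27.45 = 29.21 mg/L.
Initial deficit D₀ = C_s − DO₀ = 8.02 − 6.546 = 1.474 mg/L.
D(1.32) = [0.230×29.21/(1.25−0.230)](e^(−0.230×1.32) − e^(−1.25×1.32)) + 1.474 e^(−1.25×1.32)
= 6.587 × (0.7382 − 0.1920) + 1.474 × 0.1920 = 3.880 mg/L.
DO = 8.02 − 3.880 = 4.140 mg/L.

DO ≈ 4.14 mg/L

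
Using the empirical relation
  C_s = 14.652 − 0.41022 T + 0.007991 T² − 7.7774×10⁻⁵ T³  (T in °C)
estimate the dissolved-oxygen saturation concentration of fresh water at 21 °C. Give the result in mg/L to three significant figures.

C_s = 14.652 − 0.41022×21 + 0.007991×21² − 7.7774×10⁻⁵×21³ = 8.841 mg/L.

C_s ≈ 8.84 mg/L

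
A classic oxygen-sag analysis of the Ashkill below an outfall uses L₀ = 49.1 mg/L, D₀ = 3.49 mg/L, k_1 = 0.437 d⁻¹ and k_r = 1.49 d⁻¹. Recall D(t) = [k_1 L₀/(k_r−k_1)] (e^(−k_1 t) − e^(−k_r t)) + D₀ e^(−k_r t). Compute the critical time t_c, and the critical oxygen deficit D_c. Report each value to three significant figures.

At the critical point dD/dt = 0, so k_1 L₀ e^(−k_1 t) = k_r D. Substituting D(t) from the Streeter–Phelps equation and solving for t gives
t_c = ln[(k_r/k_1)(1 − D₀(k_r−k_1)/(k_1 L₀))] / (k_r−k_1).
Here k_r−k_1 = 1.053 d⁻¹ and 1 − D₀(k_r−k_1)/(k_1 L₀) = 1 − 3.49×1.053/(0.437×49.1) = 0.8287, so
t_c = ln(3.410 × 0.8287) / 1.053 = 1.039 / 1.053 = 0.9865 d.
L(t_c) = L₀ e^(−k_1 t_c) = 49.1 × 0.6498 = 31.91 mg/L, and at the critical point k_r D_c = k_1 L, so D_c = (0.437/1.49) × 31.91 = 9.358 mg/L.

t_c ≈ 0.986 d; D_c ≈ 9.36 mg/L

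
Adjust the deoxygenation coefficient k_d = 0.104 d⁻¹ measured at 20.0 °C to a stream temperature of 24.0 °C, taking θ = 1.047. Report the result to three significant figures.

k_d(T₂) = k_d(T₁) · θ^(T₂−T₁) = 0.104 × 1.047^(24.0−20.0)
= 0.104 × 1.047^4.00 = 0.104 × 1.202 = 0.1250 d⁻¹.

k_d ≈ 0.125 d⁻¹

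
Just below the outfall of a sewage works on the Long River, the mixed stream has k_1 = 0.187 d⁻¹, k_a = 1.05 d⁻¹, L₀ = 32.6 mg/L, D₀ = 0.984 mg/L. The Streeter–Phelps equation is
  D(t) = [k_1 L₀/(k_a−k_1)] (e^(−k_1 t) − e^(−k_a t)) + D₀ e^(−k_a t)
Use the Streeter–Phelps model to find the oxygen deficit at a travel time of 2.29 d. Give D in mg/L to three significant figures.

D ≈ 4.05 mg/L

k_1 L₀/(k_a−k_1) = 0.187×32.6/(1.05−0.187) = 6.096/0.8630 = 7.064 mg/L.
e^(−k_1 t) = e^(−0.187×2.290) = 0.6517; e^(−k_a t) = e^(−1.05×2.290) = 0.09031.
D = 7.064 × (0.6517 − 0.09031) + 0.984 × 0.09031 = 3.965 + 0.08887 = 4.054 mg/L.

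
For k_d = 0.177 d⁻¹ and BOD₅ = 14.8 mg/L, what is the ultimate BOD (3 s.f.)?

BOD₅ = L₀(1 − e^(−5k_d)) ⇒ L₀ = BOD₅ / (1 − e^(−5×0.177))
= 14.8 / (1 − 0.4127) = 14.8 / 0.5873 = 25.20 mg/L.

L₀ ≈ 25.2 mg/L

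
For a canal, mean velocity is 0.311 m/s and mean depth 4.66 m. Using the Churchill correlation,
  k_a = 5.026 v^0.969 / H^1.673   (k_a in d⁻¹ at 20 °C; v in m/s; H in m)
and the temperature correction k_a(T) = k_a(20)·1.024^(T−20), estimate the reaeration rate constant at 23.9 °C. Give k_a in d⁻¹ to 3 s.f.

k_a(20) = 5.026 × 0.311^0.969 / 4.66^1.673 = 5.026 × 0.3225 / 13.13 = 0.1235 d⁻¹.
k_a(23.9) = 0.1235 × 1.024^(23.9−20) = 0.1235 × 1.097 = 0.1354 d⁻¹.

k_a ≈ 0.135 d⁻¹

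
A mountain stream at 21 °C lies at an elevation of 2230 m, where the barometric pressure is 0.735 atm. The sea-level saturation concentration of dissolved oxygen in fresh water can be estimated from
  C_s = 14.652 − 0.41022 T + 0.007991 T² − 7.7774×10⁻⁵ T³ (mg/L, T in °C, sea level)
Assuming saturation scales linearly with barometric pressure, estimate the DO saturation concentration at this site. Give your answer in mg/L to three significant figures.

At sea level: C_s = 14.652 − 0.41022×21 + 0.007991×21² − 7.7774×10⁻⁵×21³ = 8.841 mg/L.
Pressure correction: C_s' = 8.841 × 0.735 = 6.498 mg/L.

C_s ≈ 6.50 mg/L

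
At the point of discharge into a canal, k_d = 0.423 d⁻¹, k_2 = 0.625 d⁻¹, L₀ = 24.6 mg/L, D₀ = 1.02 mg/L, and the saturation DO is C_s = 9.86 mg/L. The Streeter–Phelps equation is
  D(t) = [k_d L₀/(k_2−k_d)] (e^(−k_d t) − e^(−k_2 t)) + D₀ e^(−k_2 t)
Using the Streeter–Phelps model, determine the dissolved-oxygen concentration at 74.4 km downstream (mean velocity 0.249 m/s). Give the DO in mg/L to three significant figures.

Travel time t = x/v = 74.4 km / (0.249 m/s) = 74400 m / 0.249 m/s = 298800 s = 3.458 d.
k_d L₀/(k_2−k_d) = 0.423×24.6/(0.625−0.423) = 10.41/0.2020 = 51.51 mg/L.
e^(−k_d t) = e^(−0.423×3.458) = 0.2316; e^(−k_2 t) = e^(−0.625×3.458) = 0.1152.
D = 51.51 × (0.2316 − 0.1152) + 1.02 × 0.1152 = 5.997 + 0.1175 = 6.114 mg/L.
DO = C_s − D = 9.86 − 6.114 = 3.746 mg/L.

DO ≈ 3.75 mg/L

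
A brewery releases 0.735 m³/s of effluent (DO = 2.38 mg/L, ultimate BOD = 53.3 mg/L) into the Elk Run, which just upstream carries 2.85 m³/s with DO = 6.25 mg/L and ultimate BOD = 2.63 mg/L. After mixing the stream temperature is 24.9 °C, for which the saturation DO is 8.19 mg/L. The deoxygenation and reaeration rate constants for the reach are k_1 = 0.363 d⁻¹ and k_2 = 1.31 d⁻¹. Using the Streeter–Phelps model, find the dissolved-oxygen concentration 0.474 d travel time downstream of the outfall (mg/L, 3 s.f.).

DO ≈ 5.20 mg/L

Mixed DO = (2.85×6.25 + 0.735×2.38)/(2.85+0.735) = 19.56/3.585 = 5.457 mg/L.
Mixed L₀ = (2.85×2.63 + 0.735×53.3)/(3.585) = 46.67/3.585 = 13.02 mg/L.
Initial deficit D₀ = C_s − DO₀ = 8.19 − 5.457 = 2.733 mg/L.
D(0.474) = [0.363×13.02/(1.31−0.363)](e^(−0.363×0.474) − e^(−1.31×0.474)) + 2.733 e^(−1.31×0.474)
= 4.990 × (0.8419 − 0.5374) + 2.733 × 0.5374 = 2.988 mg/L.
DO = 8.19 − 2.988 = 5.202 mg/L.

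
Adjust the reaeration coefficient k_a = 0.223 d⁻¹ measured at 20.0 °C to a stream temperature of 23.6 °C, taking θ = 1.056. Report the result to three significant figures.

k_a(T₂) = k_a(T₁) · θ^(T₂−T₁) = 0.223 × 1.056^(23.6−20.0)
= 0.223 × 1.056^3.60 = 0.223 × 1.217 = 0.2713 d⁻¹.

k_a ≈ 0.271 d⁻¹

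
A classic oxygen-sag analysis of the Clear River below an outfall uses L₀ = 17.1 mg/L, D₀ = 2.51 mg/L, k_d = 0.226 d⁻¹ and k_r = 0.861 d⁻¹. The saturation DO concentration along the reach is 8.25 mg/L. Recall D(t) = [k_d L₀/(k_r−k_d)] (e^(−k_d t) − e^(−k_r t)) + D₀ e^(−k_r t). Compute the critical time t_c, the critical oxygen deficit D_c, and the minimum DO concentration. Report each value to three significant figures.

With k_r/k_d = 3.810 and 1 − D₀(k_r−k_d)/(k_d L₀) = 0.5876,
t_c = ln(3.810 × 0.5876) / (0.861 − 0.226) = ln(2.239) / 0.6350 = 0.8058/0.6350 = 1.269 d.
L(t_c) = L₀ e^(−k_d t_c) = 17.1 × 0.7507 = 12.84 mg/L, and at the critical point k_r D_c = k_d L, so D_c = (0.226/0.861) × 12.84 = 3.369 mg/L.
Minimum DO = C_s − D_c = 8.25 − 3.369 = 4.881 mg/L.

t_c ≈ 1.27 d; D_c ≈ 3.37 mg/L; min DO ≈ 4.88 mg/L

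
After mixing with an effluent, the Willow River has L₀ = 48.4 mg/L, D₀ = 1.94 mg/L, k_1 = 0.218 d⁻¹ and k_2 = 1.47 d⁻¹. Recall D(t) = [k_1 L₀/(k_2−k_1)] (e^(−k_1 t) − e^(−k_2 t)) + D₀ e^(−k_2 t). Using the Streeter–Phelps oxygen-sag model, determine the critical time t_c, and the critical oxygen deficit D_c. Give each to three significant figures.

t_c ≈ 1.32 d; D_c ≈ 5.39 mg/L

At the critical point dD/dt = 0, so k_1 L₀ e^(−k_1 t) = k_2 D. Substituting D(t) from the Streeter–Phelps equation and solving for t gives
t_c = ln[(k_2/k_1)(1 − D₀(k_2−k_1)/(k_1 L₀))] / (k_2−k_1).
Here k_2−k_1 = 1.252 d⁻¹ and 1 − D₀(k_2−k_1)/(k_1 L₀) = 1 − 1.94×1.252/(0.218×48.4) = 0.7698, so
t_c = ln(6.743 × 0.7698) / 1.252 = 1.647 / 1.252 = 1.315 d.
D_c = (k_1/k_2) L₀ e^(−k_1 t_c) = (0.218/1.47) × 48.4 × e^(−0.218×1.315) = 0.1483 × 48.4 × 0.7507 = 5.388 mg/L.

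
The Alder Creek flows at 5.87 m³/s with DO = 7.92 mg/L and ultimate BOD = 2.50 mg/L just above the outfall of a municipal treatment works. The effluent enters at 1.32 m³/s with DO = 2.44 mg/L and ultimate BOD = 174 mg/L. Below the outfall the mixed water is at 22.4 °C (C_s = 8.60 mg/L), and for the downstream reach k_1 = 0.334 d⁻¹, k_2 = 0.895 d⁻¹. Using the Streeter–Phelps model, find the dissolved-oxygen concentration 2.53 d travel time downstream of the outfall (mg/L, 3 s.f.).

Mixed DO = (5.87×7.92 + 1.32×2.44)/(5.87+1.32) = 49.71/7.190 = 6.914 mg/L.
Mixed L₀ = (5.87×2.50 + 1.32×174)/(7.190) = 244.4/7.190 = 33.99 mg/L.
Initial deficit D₀ = C_s − DO₀ = 8.60 − 6.914 = 1.686 mg/L.
D(2.53) = [0.334×33.99/(0.895−0.334)](e^(−0.334×2.53) − e^(−0.895×2.53)) + 1.686 e^(−0.895×2.53)
= 20.23 × (0.4295 − 0.1039) + 1.686 × 0.1039 = 6.764 mg/L.
DO = 8.60 − 6.764 = 1.836 mg/L.

DO ≈ 1.84 mg/L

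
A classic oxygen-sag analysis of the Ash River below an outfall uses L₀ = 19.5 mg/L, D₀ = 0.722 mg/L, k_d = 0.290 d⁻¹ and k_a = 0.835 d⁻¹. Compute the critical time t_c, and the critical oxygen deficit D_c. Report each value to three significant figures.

t_c ≈ 1.81 d; D_c ≈ 4.01 mg/L

t_c = [1/(k_a−k_d)] ln[(k_a/k_d)(1 − D₀(k_a−k_d)/(k_d L₀))]
= [1/(0.835−0.290)] ln[(0.835/0.290)(1 − 0.722×0.5450/(0.290×19.5))]
= (1/0.5450) ln[2.879 × 0.9304] = 1.835 × ln(2.679) = 1.835 × 0.9854 = 1.808 d.
L(t_c) = L₀ e^(−k_d t_c) = 19.5 × 0.5919 = 11.54 mg/L, and at the critical point k_a D_c = k_d L, so D_c = (0.290/0.835) × 11.54 = 4.009 mg/L.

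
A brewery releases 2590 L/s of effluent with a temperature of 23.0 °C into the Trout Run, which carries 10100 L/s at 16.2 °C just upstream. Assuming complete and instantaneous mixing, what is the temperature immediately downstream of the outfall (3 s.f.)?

Flow-weighted mixing: C = (Q_r C_r + Q_w C_w)/(Q_r + Q_w)
= (10100×16.2 + 2590×23.0)/(10100 + 2590) = 223200/12690 = 17.59 °C.

17.6 °C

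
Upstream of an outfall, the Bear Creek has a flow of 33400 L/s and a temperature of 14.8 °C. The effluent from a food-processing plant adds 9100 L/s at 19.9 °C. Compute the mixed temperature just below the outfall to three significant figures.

15.9 °C

Flow-weighted mixing: C = (Q_r C_r + Q_w C_w)/(Q_r + Q_w)
= (33400×14.8 + 9100×19.9)/(33400 + 9100) = 675400/42500 = 15.89 °C.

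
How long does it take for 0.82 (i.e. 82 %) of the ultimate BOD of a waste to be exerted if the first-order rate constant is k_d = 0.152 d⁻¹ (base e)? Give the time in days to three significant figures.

t ≈ 11.3 d

y/L₀ = 1 − e^(−k_d t) = 0.82 ⇒ e^(−k_d t) = 0.180
t = −ln(0.180) / 0.152 = 1.715 / 0.152 = 11.28 d.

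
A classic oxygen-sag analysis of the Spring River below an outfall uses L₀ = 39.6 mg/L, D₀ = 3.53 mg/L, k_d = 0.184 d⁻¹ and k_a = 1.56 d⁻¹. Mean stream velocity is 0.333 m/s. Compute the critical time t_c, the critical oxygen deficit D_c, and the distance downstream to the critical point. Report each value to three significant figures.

At the critical point dD/dt = 0, so k_d L₀ e^(−k_d t) = k_a D. Substituting D(t) from the Streeter–Phelps equation and solving for t gives
t_c = ln[(k_a/k_d)(1 − D₀(k_a−k_d)/(k_d L₀))] / (k_a−k_d).
Here k_a−k_d = 1.376 d⁻¹ and 1 − D₀(k_a−k_d)/(k_d L₀) = 1 − 3.53×1.376/(0.184×39.6) = 0.3334, so
t_c = ln(8.478 × 0.3334) / 1.376 = 1.039 / 1.376 = 0.7551 d.
D_c = (k_d/k_a) L₀ e^(−k_d t_c) = (0.184/1.56) × 39.6 × e^(−0.184×0.7551) = 0.1179 × 39.6 × 0.8703 = 4.065 mg/L.
x_c = v t_c = 0.333 m/s × 0.7551 d × 86400 s/d = 21730 m ≈ 21.7 km.

t_c ≈ 0.755 d; D_c ≈ 4.06 mg/L; x_c ≈ 21.7 km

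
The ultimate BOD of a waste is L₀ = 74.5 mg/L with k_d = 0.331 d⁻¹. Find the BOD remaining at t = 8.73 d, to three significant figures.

L ≈ 4.14 mg/L

L_t = L₀ e^(−k_d t) = 74.5 × e^(−0.331×8.73) = 74.5 × 0.05560 = 4.142 mg/L.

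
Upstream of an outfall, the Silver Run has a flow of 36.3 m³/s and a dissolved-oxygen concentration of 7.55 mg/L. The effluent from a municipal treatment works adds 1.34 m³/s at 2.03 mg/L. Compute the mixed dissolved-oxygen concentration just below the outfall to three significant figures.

7.35 mg/L

Flow-weighted mixing: C = (Q_r C_r + Q_w C_w)/(Q_r + Q_w)
= (36.3×7.55 + 1.34×2.03)/(36.3 + 1.34) = 276.8/37.64 = 7.353 mg/L.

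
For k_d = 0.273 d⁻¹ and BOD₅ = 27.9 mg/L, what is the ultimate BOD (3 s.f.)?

L₀ ≈ 37.5 mg/L

BOD₅ = L₀(1 − e^(−5k_d)) ⇒ L₀ = BOD₅ / (1 − e^(−5×0.273))
= 27.9 / (1 − 0.2554) = 27.9 / 0.7446 = 37.47 mg/L.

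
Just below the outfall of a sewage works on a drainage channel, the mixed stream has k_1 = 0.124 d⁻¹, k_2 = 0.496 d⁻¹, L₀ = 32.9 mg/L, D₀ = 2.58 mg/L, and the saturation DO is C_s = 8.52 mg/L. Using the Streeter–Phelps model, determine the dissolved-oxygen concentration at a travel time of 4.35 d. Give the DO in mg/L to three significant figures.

DO ≈ 3.09 mg/L

k_1 L₀/(k_2−k_1) = 0.124×32.9/(0.496−0.124) = 4.080/0.3720 = 10.97 mg/L.
e^(−k_1 t) = e^(−0.124×4.350) = 0.5831; e^(−k_2 t) = e^(−0.496×4.350) = 0.1156.
D = 10.97 × (0.5831 − 0.1156) + 2.58 × 0.1156 = 5.127 + 0.2983 = 5.425 mg/L.
DO = C_s − D = 8.52 − 5.425 = 3.095 mg/L.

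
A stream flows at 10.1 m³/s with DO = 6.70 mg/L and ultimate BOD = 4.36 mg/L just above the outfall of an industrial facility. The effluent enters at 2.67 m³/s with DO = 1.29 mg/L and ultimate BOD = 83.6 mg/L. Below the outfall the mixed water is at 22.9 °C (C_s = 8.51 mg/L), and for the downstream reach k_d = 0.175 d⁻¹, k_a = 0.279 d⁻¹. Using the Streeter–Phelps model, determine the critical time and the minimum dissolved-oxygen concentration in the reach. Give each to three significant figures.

t_c ≈ 3.65 d; minimum DO ≈ 1.58 mg/L

Mixed DO = (10.1×6.70 + 2.67×1.29)/(10.1+2.67) = 71.11/12.77 = 5.569 mg/L.
Mixed L₀ = (10.1×4.36 + 2.67×83.6)/(12.77) = 267.2/12.77 = 20.93 mg/L.
Initial deficit D₀ = C_s − DO₀ = 8.51 − 5.569 = 2.941 mg/L.
t_c = (1/0.1040) ln[(0.279/0.175)(1 − 2.941×0.1040/(0.175×20.93))] = 9.615 × ln(1.461) = 3.646 d.
D_c = (0.175/0.279) × 20.93 × e^(−0.175×3.646) = 0.6272 × 20.93 × 0.5283 = 6.935 mg/L.
Minimum DO = 8.51 − 6.935 = 1.575 mg/L.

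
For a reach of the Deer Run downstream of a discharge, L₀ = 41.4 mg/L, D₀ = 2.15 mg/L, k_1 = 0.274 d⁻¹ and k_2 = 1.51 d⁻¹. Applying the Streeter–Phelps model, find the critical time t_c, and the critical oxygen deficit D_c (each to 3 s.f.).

t_c ≈ 1.16 d; D_c ≈ 5.46 mg/L

With k_2/k_1 = 5.511 and 1 − D₀(k_2−k_1)/(k_1 L₀) = 0.7657,
t_c = ln(5.511 × 0.7657) / (1.51 − 0.274) = ln(4.220) / 1.236 = 1.440/1.236 = 1.165 d.
L(t_c) = L₀ e^(−k_1 t_c) = 41.4 × 0.7267 = 30.09 mg/L, and at the critical point k_2 D_c = k_1 L, so D_c = (0.274/1.51) × 30.09 = 5.460 mg/L.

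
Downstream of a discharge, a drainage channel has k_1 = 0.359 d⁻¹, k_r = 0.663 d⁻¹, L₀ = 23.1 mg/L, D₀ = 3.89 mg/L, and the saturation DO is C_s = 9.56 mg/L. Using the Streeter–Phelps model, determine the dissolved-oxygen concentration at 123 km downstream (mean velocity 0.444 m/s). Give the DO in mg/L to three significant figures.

DO ≈ 3.72 mg/L

Travel time t = x/v = 123 km / (0.444 m/s) = 123000 m / 0.444 m/s = 277000 s = 3.206 d.
k_1 L₀/(k_r−k_1) = 0.359×23.1/(0.663−0.359) = 8.293/0.3040 = 27.28 mg/L.
e^(−k_1 t) = e^(−0.359×3.206) = 0.3163; e^(−k_r t) = e^(−0.663×3.206) = 0.1193.
D = 27.28 × (0.3163 − 0.1193) + 3.89 × 0.1193 = 5.373 + 0.4642 = 5.837 mg/L.
DO = C_s − D = 9.56 − 5.837 = 3.723 mg/L.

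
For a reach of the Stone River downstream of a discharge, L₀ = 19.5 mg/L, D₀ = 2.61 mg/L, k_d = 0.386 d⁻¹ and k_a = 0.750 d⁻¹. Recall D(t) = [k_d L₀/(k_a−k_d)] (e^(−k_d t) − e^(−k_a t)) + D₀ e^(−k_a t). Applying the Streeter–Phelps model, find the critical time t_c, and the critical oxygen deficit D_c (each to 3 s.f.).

At the critical point dD/dt = 0, so k_d L₀ e^(−k_d t) = k_a D. Substituting D(t) from the Streeter–Phelps equation and solving for t gives
t_c = ln[(k_a/k_d)(1 − D₀(k_a−k_d)/(k_d L₀))] / (k_a−k_d).
Here k_a−k_d = 0.3640 d⁻¹ and 1 − D₀(k_a−k_d)/(k_d L₀) = 1 − 2.61×0.3640/(0.386×19.5) = 0.8738, so
t_c = ln(1.943 × 0.8738) / 0.3640 = 0.5293 / 0.3640 = 1.454 d.
L(t_c) = L₀ e^(−k_d t_c) = 19.5 × 0.5705 = 11.12 mg/L, and at the critical point k_a D_c = k_d L, so D_c = (0.386/0.750) × 11.12 = 5.725 mg/L.

t_c ≈ 1.45 d; D_c ≈ 5.73 mg/L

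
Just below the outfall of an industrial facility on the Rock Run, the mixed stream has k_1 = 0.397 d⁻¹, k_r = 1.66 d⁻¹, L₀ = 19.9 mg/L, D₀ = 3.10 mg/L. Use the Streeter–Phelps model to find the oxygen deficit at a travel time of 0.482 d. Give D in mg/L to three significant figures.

D ≈ 3.75 mg/L

k_1 L₀/(k_r−k_1) = 0.397×19.9/(1.66−0.397) = 7.900/1.263 = 6.255 mg/L.
e^(−k_1 t) = e^(−0.397×0.4820) = 0.8258; e^(−k_r t) = e^(−1.66×0.4820) = 0.4493.
D = 6.255 × (0.8258 − 0.4493) + 3.10 × 0.4493 = 2.355 + 1.393 = 3.748 mg/L.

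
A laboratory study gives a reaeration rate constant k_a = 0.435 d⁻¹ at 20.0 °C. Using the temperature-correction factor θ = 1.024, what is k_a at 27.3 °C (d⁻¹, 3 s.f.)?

k_a(T₂) = k_a(T₁) · θ^(T₂−T₁) = 0.435 × 1.024^(27.3−20.0)
= 0.435 × 1.024^7.30 = 0.435 × 1.189 = 0.5172 d⁻¹.

k_a ≈ 0.517 d⁻¹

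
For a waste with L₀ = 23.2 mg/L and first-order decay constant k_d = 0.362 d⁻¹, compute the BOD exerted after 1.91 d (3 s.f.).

y_t = L₀(1 − e^(−k_d t)) = 23.2 × (1 − e^(−0.362×1.91))
= 23.2 × (1 − 0.5009) = 23.2 × 0.4991 = 11.58 mg/L.

y ≈ 11.6 mg/L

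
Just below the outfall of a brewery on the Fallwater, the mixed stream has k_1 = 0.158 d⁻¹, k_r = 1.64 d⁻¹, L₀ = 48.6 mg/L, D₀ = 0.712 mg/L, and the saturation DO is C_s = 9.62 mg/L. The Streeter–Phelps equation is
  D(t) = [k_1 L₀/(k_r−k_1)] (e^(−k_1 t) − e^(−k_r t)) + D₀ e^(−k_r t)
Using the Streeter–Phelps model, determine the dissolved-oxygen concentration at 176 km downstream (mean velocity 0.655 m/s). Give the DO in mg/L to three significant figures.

DO ≈ 6.48 mg/L

Travel time t = x/v = 176 km / (0.655 m/s) = 176000 m / 0.655 m/s = 268700 s = 3.110 d.
k_1 L₀/(k_r−k_1) = 0.158×48.6/(1.64−0.158) = 7.679/1.482 = 5.181 mg/L.
e^(−k_1 t) = e^(−0.158×3.110) = 0.6118; e^(−k_r t) = e^(−1.64×3.110) = 0.006095.
D = 5.181 × (0.6118 − 0.006095) + 0.712 × 0.006095 = 3.138 + 0.004339 = 3.143 mg/L.
DO = C_s − D = 9.62 − 3.143 = 6.477 mg/L.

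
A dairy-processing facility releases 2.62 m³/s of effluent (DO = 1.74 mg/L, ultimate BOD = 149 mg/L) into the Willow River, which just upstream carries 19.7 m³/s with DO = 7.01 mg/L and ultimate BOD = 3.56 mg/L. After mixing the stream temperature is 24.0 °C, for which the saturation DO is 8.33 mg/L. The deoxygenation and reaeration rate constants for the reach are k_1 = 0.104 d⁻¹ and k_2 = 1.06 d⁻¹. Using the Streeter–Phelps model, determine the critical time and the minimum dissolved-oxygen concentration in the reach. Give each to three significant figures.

Mixed DO = (19.7×7.01 + 2.62×1.74)/(19.7+2.62) = 142.7/22.32 = 6.391 mg/L.
Mixed L₀ = (19.7×3.56 + 2.62×149)/(22.32) = 460.5/22.32 = 20.63 mg/L.
Initial deficit D₀ = C_s − DO₀ = 8.33 − 6.391 = 1.939 mg/L.
t_c = (1/0.9560) ln[(1.06/0.104)(1 − 1.939×0.9560/(0.104×20.63))] = 1.046 × ln(1.389) = 0.3438 d.
D_c = (0.104/1.06) × 20.63 × e^(−0.104×0.3438) = 0.09811 × 20.63 × 0.9649 = 1.953 mg/L.
Minimum DO = 8.33 − 1.953 = 6.377 mg/L.

t_c ≈ 0.344 d; minimum DO ≈ 6.38 mg/L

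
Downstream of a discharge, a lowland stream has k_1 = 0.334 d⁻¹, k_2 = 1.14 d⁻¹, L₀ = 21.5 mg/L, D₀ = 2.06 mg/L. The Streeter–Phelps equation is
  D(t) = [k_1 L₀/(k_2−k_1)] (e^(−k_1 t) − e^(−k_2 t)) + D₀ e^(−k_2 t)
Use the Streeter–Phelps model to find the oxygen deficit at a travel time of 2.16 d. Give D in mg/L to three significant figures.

D ≈ 3.75 mg/L

k_1 L₀/(k_2−k_1) = 0.334×21.5/(1.14−0.334) = 7.181/0.8060 = 8.909 mg/L.
e^(−k_1 t) = e^(−0.334×2.160) = 0.4861; e^(−k_2 t) = e^(−1.14×2.160) = 0.08523.
D = 8.909 × (0.4861 − 0.08523) + 2.06 × 0.08523 = 3.571 + 0.1756 = 3.747 mg/L.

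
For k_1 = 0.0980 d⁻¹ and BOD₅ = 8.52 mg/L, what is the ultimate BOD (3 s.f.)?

L₀ ≈ 22.0 mg/L

BOD₅ = L₀(1 − e^(−5k_1)) ⇒ L₀ = BOD₅ / (1 − e^(−5×0.0980))
= 8.52 / (1 − 0.6126) = 8.52 / 0.3874 = 21.99 mg/L.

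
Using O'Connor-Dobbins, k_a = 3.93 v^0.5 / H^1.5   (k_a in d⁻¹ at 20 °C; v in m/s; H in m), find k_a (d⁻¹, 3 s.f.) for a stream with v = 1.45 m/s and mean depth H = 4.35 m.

k_a ≈ 0.522 d⁻¹

k_a = 3.93 × 1.45^0.5 / 4.35^1.5 = 3.93 × 1.204 / 9.073 = 0.5216 d⁻¹.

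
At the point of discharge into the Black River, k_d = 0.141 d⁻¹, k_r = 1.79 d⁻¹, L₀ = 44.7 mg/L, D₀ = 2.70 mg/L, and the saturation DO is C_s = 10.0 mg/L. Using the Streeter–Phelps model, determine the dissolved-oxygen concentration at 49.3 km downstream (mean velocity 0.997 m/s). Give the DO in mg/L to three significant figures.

DO ≈ 6.88 mg/L

Travel time t = x/v = 49.3 km / (0.997 m/s) = 49300 m / 0.997 m/s = 49450 s = 0.5723 d.
k_d L₀/(k_r−k_d) = 0.141×44.7/(1.79−0.141) = 6.303/1.649 = 3.822 mg/L.
e^(−k_d t) = e^(−0.141×0.5723) = 0.9225; e^(−k_r t) = e^(−1.79×0.5723) = 0.3590.
D = 3.822 × (0.9225 − 0.3590) + 2.70 × 0.3590 = 2.154 + 0.9693 = 3.123 mg/L.
DO = C_s − D = 10.0 − 3.123 = 6.877 mg/L.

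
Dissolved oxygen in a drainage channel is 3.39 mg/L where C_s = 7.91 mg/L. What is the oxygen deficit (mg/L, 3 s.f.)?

D = C_s − C = 7.91 − 3.39 = 4.52 mg/L.

D ≈ 4.52 mg/L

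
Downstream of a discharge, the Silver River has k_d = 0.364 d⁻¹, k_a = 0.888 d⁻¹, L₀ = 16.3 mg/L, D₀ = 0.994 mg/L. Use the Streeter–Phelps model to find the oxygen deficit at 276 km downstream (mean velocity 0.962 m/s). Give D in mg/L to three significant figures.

Travel time t = x/v = 276 km / (0.962 m/s) = 276000 m / 0.962 m/s = 286900 s = 3.321 d.
k_d L₀/(k_a−k_d) = 0.364×16.3/(0.888−0.364) = 5.933/0.5240 = 11.32 mg/L.
e^(−k_d t) = e^(−0.364×3.321) = 0.2986; e^(−k_a t) = e^(−0.888×3.321) = 0.05241.
D = 11.32 × (0.2986 − 0.05241) + 0.994 × 0.05241 = 2.787 + 0.05209 = 2.840 mg/L.

D ≈ 2.84 mg/L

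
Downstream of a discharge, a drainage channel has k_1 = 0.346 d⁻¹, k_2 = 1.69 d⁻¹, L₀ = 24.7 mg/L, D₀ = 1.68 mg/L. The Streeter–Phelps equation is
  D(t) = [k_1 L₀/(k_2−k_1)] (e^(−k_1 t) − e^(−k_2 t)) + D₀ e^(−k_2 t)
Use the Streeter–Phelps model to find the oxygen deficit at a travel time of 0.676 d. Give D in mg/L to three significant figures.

k_1 L₀/(k_2−k_1) = 0.346×24.7/(1.69−0.346) = 8.546/1.344 = 6.359 mg/L.
e^(−k_1 t) = e^(−0.346×0.6760) = 0.7914; e^(−k_2 t) = e^(−1.69×0.6760) = 0.3190.
D = 6.359 × (0.7914 − 0.3190) + 1.68 × 0.3190 = 3.004 + 0.5360 = 3.540 mg/L.

D ≈ 3.54 mg/L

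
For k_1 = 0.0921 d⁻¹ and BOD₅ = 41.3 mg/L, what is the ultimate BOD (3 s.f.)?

L₀ ≈ 112 mg/L

BOD₅ = L₀(1 − e^(−5k_1)) ⇒ L₀ = BOD₅ / (1 − e^(−5×0.0921))
= 41.3 / (1 − 0.6310) = 41.3 / 0.3690 = 111.9 mg/L.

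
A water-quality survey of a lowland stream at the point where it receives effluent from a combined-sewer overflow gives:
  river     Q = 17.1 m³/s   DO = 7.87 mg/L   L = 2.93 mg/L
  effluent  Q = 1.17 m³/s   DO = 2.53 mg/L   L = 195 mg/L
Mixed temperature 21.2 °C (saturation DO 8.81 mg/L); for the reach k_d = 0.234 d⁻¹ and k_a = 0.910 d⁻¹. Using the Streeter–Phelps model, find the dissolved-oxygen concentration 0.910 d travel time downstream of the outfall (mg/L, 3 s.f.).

Mixed DO = (17.1×7.87 + 1.17×2.53)/(17.1+1.17) = 137.5/18.27 = 7.528 mg/L.
Mixed L₀ = (17.1×2.93 + 1.17×195)/(18.27) = 278.3/18.27 = 15.23 mg/L.
Initial deficit D₀ = C_s − DO₀ = 8.81 − 7.528 = 1.282 mg/L.
D(0.910) = [0.234×15.23/(0.910−0.234)](e^(−0.234×0.910) − e^(−0.910×0.910)) + 1.282 e^(−0.910×0.910)
= 5.272 × (0.8082 − 0.4369) + 1.282 × 0.4369 = 2.518 mg/L.
DO = 8.81 − 2.518 = 6.292 mg/L.

DO ≈ 6.29 mg/L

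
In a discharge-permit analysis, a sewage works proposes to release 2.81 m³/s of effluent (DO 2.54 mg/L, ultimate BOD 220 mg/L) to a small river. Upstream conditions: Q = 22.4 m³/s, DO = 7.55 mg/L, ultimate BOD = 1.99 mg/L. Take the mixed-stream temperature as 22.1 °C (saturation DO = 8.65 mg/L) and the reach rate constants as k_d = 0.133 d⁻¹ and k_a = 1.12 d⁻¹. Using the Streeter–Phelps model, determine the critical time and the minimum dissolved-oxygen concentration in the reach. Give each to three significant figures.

Mixed DO = (22.4×7.55 + 2.81×2.54)/(22.4+2.81) = 176.3/25.21 = 6.992 mg/L.
Mixed L₀ = (22.4×1.99 + 2.81×220)/(25.21) = 662.8/25.21 = 26.29 mg/L.
Initial deficit D₀ = C_s − DO₀ = 8.65 − 6.992 = 1.658 mg/L.
t_c = (1/0.9870) ln[(1.12/0.133)(1 − 1.658×0.9870/(0.133×26.29))] = 1.013 × ln(4.479) = 1.519 d.
D_c = (0.133/1.12) × 26.29 × e^(−0.133×1.519) = 0.1187 × 26.29 × 0.8171 = 2.551 mg/L.
Minimum DO = 8.65 − 2.551 = 6.099 mg/L.

t_c ≈ 1.52 d; minimum DO ≈ 6.10 mg/L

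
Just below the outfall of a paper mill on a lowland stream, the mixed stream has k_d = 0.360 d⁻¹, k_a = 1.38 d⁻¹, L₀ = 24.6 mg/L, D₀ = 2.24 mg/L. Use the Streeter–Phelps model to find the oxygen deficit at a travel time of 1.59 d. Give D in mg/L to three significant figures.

k_d L₀/(k_a−k_d) = 0.360×24.6/(1.38−0.360) = 8.856/1.020 = 8.682 mg/L.
e^(−k_d t) = e^(−0.360×1.590) = 0.5642; e^(−k_a t) = e^(−1.38×1.590) = 0.1114.
D = 8.682 × (0.5642 − 0.1114) + 2.24 × 0.1114 = 3.931 + 0.2496 = 4.180 mg/L.

D ≈ 4.18 mg/L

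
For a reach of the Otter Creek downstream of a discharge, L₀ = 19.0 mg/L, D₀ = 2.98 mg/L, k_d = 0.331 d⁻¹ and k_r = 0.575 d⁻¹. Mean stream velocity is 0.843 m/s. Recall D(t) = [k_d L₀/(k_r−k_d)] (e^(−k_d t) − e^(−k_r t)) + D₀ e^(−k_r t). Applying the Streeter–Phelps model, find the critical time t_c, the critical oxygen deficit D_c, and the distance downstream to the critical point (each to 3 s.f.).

t_c ≈ 1.76 d; D_c ≈ 6.11 mg/L; x_c ≈ 128 km

With k_r/k_d = 1.737 and 1 − D₀(k_r−k_d)/(k_d L₀) = 0.8844,
t_c = ln(1.737 × 0.8844) / (0.575 − 0.331) = ln(1.536) / 0.2440 = 0.4294/0.2440 = 1.760 d.
D_c = (k_d/k_r) L₀ e^(−k_d t_c) = (0.331/0.575) × 19.0 × e^(−0.331×1.760) = 0.5757 × 19.0 × 0.5585 = 6.109 mg/L.
x_c = v t_c = 0.843 m/s × 1.760 d × 86400 s/d = 128200 m ≈ 128 km.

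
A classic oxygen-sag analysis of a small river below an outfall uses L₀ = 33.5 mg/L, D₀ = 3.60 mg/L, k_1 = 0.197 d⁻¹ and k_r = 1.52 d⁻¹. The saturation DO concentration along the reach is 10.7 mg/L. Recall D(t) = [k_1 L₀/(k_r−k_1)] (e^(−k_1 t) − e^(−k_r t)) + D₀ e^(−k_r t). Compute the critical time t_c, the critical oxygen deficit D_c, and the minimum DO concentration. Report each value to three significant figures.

t_c ≈ 0.578 d; D_c ≈ 3.87 mg/L; min DO ≈ 6.83 mg/L

t_c = [1/(k_r−k_1)] ln[(k_r/k_1)(1 − D₀(k_r−k_1)/(k_1 L₀))]
= [1/(1.52−0.197)] ln[(1.52/0.197)(1 − 3.60×1.323/(0.197×33.5))]
= (1/1.323) ln[7.716 × 0.2783] = 0.7559 × ln(2.147) = 0.7559 × 0.7642 = 0.5777 d.
D_c = (k_1/k_r) L₀ e^(−k_1 t_c) = (0.197/1.52) × 33.5 × e^(−0.197×0.5777) = 0.1296 × 33.5 × 0.8924 = 3.875 mg/L.
Minimum DO = C_s − D_c = 10.7 − 3.875 = 6.825 mg/L.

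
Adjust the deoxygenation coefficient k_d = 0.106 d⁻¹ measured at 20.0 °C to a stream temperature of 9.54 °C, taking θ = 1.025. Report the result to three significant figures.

k_d ≈ 0.0819 d⁻¹

k_d(T₂) = k_d(T₁) · θ^(T₂−T₁) = 0.106 × 1.025^(9.54−20.0)
= 0.106 × 1.025^-10.5 = 0.106 × 0.7724 = 0.08187 d⁻¹.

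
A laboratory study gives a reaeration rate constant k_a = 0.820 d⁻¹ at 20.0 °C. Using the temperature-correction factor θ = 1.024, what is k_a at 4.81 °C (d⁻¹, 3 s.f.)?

k_a(T₂) = k_a(T₁) · θ^(T₂−T₁) = 0.820 × 1.024^(4.81−20.0)
= 0.820 × 1.024^-15.2 = 0.820 × 0.6975 = 0.5719 d⁻¹.

k_a ≈ 0.572 d⁻¹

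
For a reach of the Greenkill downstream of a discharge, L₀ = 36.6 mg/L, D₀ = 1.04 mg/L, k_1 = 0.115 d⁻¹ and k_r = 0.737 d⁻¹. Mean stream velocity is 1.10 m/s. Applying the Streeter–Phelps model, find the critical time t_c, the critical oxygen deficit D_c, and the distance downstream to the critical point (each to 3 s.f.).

With k_r/k_1 = 6.409 and 1 − D₀(k_r−k_1)/(k_1 L₀) = 0.8463,
t_c = ln(6.409 × 0.8463) / (0.737 − 0.115) = ln(5.424) / 0.6220 = 1.691/0.6220 = 2.718 d.
L(t_c) = L₀ e^(−k_1 t_c) = 36.6 × 0.7315 = 26.77 mg/L, and at the critical point k_r D_c = k_1 L, so D_c = (0.115/0.737) × 26.77 = 4.178 mg/L.
x_c = v t_c = 1.10 m/s × 2.718 d × 86400 s/d = 258300 m ≈ 258 km.

t_c ≈ 2.72 d; D_c ≈ 4.18 mg/L; x_c ≈ 258 km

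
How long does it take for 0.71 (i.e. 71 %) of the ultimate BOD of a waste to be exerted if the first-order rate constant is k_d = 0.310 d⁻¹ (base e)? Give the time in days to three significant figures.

y/L₀ = 1 − e^(−k_d t) = 0.71 ⇒ e^(−k_d t) = 0.290
t = −ln(0.290) / 0.310 = 1.238 / 0.310 = 3.993 d.

t ≈ 3.99 d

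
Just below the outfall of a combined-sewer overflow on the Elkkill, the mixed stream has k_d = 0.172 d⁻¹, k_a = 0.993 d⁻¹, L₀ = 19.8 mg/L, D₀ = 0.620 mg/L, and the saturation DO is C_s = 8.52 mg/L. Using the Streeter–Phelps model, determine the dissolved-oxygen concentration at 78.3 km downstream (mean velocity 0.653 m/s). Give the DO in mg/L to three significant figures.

DO ≈ 6.14 mg/L

Travel time t = x/v = 78.3 km / (0.653 m/s) = 78300 m / 0.653 m/s = 119900 s = 1.388 d.
k_d L₀/(k_a−k_d) = 0.172×19.8/(0.993−0.172) = 3.406/0.8210 = 4.148 mg/L.
e^(−k_d t) = e^(−0.172×1.388) = 0.7876; e^(−k_a t) = e^(−0.993×1.388) = 0.2521.
D = 4.148 × (0.7876 − 0.2521) + 0.620 × 0.2521 = 2.222 + 0.1563 = 2.378 mg/L.
DO = C_s − D = 8.52 − 2.378 = 6.142 mg/L.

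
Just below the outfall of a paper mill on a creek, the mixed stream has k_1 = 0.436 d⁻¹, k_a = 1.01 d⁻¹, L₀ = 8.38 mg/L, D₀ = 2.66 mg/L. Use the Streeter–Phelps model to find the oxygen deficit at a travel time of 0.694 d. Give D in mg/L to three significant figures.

k_1 L₀/(k_a−k_1) = 0.436×8.38/(1.01−0.436) = 3.654/0.5740 = 6.365 mg/L.
e^(−k_1 t) = e^(−0.436×0.6940) = 0.7389; e^(−k_a t) = e^(−1.01×0.6940) = 0.4961.
D = 6.365 × (0.7389 − 0.4961) + 2.66 × 0.4961 = 1.545 + 1.320 = 2.865 mg/L.

D ≈ 2.87 mg/L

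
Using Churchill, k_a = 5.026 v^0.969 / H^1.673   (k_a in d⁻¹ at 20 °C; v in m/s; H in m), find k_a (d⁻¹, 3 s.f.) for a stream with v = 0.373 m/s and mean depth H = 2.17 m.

k_a = 5.026 × 0.373^0.969 / 2.17^1.673 = 5.026 × 0.3846 / 3.655 = 0.5288 d⁻¹.

k_a ≈ 0.529 d⁻¹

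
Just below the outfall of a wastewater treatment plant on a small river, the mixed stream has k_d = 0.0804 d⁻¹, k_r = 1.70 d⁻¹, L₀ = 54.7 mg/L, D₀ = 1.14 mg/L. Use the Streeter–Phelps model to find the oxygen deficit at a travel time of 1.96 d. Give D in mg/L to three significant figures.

k_d L₀/(k_r−k_d) = 0.0804×54.7/(1.70−0.0804) = 4.398/1.620 = 2.715 mg/L.
e^(−k_d t) = e^(−0.0804×1.960) = 0.8542; e^(−k_r t) = e^(−1.70×1.960) = 0.03572.
D = 2.715 × (0.8542 − 0.03572) + 1.14 × 0.03572 = 2.223 + 0.04072 = 2.263 mg/L.

D ≈ 2.26 mg/L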